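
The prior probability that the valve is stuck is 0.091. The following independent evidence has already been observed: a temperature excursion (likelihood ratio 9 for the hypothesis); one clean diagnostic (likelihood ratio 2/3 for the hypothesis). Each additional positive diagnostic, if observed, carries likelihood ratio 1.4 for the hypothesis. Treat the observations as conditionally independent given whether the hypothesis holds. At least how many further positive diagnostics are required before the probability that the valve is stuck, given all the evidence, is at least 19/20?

11

Prior odds = 0.091/0.909 = 91/909.
Combined Bayes factor of the evidence already in hand = 9 × (2/3) = 6.
Odds after that evidence = (91/909) × 6 = 182/303.
Target odds = 0.95/0.05 = 19.
Need 1.4ⁿ ≥ 19 ÷ (182/303) = 5757/182.
1.4¹⁰ = 282475249/9765625 falls short of 5757/182 but 1.4¹¹ ≈40.4957 reaches it, so n = 11.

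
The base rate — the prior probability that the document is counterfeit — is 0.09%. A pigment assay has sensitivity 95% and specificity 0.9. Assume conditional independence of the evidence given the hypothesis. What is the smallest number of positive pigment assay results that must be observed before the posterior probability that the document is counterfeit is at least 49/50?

5

Prior odds: 0.0009 ÷ 0.9991 = 9/9991.
False-positive rate = 1 − 0.9 = 0.1; likelihood ratio of a positive = 0.95/0.1 = 9.5.
Target odds: 0.98 ÷ 0.02 = 49.
Need (9/9991) × 9.5ⁿ ≥ 49, i.e. 9.5ⁿ ≥ 489559/9.
9.5⁴ = 8145.0625 falls short of 489559/9 but 9.5⁵ = 77378.09375 reaches it, so n = 5.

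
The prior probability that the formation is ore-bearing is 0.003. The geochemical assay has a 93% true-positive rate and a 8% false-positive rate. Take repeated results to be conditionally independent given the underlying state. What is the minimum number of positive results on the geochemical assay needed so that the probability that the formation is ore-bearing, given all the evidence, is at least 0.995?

Prior odds = 0.003/0.997 = 3/997.
Likelihood ratio of a positive result = 0.93/0.08 = 11.625.
Target posterior odds = 0.995/0.005 = 199.
Need (3/997) × 11.625ⁿ ≥ 199, i.e. 11.625ⁿ ≥ 198403/3.
11.625⁴ = 74805201/4096 falls short of 198403/3 but 11.625⁵ ≈212307 reaches it, so n = 5.

5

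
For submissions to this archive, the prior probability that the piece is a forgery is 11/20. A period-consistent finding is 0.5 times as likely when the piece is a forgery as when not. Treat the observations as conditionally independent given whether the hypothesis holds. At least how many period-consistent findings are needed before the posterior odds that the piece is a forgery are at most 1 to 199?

8

Prior odds = 0.55/0.45 = 11/9.
Likelihood ratio per period-consistent finding = 0.5.
Target odds = 1/199.
Require 0.5ⁿ ≤ 1/199 ÷ (11/9) = 9/2189.
0.5⁷ = 0.0078125 is still above 9/2189 but 0.5⁸ = 0.00390625 is at or below it, so n = 8.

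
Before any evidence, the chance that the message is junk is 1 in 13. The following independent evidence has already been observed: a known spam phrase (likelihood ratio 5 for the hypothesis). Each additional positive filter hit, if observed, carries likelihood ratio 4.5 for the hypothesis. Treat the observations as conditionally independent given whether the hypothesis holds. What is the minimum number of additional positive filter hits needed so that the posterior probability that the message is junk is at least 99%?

4

Prior odds = (1/13)/(12/13) = 1/12.
Bayes factor of the evidence already in hand = 5.
Odds after that evidence = (1/12) × 5 = 5/12.
Target odds = 0.99/0.01 = 99.
Need 4.5ⁿ ≥ 99 ÷ (5/12) = 237.6.
4.5³ = 91.125 falls short of 237.6 but 4.5⁴ = 410.0625 reaches it, so n = 4.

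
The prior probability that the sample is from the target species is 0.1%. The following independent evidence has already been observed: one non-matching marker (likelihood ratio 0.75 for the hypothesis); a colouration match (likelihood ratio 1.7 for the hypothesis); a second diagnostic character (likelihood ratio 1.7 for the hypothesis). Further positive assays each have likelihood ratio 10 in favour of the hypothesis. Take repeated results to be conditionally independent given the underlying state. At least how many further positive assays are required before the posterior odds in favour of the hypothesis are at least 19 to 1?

Prior odds = 0.001/0.999 = 1/999.
Combined Bayes factor of the evidence already in hand = 0.75 × 1.7 × 1.7 = 2.1675.
Odds after that evidence = (1/999) × 2.1675 = 289/133200.
Target odds = 19.
Need 10ⁿ ≥ 19 ÷ (289/133200) = 2530800/289.
10³ = 1000 falls short of 2530800/289 but 10⁴ = 10000 reaches it, so n = 4.

4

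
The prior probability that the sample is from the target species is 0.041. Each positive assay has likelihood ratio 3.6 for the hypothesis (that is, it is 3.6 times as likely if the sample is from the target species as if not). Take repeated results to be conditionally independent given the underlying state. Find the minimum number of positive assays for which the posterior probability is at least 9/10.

5

Prior odds = 0.041/0.959 = 41/959.
Likelihood ratio per positive assay = 3.6.
Target odds: 0.9 ÷ 0.1 = 9.
Require 3.6ⁿ ≥ 9 ÷ (41/959) = 8631/41.
3.6⁴ = 167.9616 falls short of 8631/41 but 3.6⁵ = 604.66176 reaches it, so n = 5.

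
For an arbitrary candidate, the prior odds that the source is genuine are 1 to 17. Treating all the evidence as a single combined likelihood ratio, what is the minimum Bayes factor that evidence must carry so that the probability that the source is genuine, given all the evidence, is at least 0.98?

833

Prior odds = 1/17.
Target odds = 0.98/0.02 = 49.
Required Bayes factor = 49 ÷ (1/17) = 833.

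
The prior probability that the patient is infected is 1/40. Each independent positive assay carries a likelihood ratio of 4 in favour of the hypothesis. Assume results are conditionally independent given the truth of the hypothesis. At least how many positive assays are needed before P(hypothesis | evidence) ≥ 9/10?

5

Prior odds = 0.025/0.975 = 1/39.
Likelihood ratio per positive assay = 4.
Target posterior odds = 0.9/0.1 = 9.
Need (1/39) × 4ⁿ ≥ 9, i.e. 4ⁿ ≥ 351.
4⁴ = 256 falls short of 351 but 4⁵ = 1024 reaches it, so n = 5.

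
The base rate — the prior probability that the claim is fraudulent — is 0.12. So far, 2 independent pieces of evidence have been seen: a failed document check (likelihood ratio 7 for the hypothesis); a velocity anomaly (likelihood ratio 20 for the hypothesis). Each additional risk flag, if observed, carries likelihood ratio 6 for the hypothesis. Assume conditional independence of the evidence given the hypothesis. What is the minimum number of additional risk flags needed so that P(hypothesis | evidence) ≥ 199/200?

2

Prior odds = 0.12/0.88 = 3/22.
Combined Bayes factor of the evidence already in hand = 7 × 20 = 140.
Odds after that evidence = (3/22) × 140 = 210/11.
Target odds = 0.995/0.005 = 199.
Need 6ⁿ ≥ 199 ÷ (210/11) = 2189/210.
6¹ = 6 falls short of 2189/210 but 6² = 36 reaches it, so n = 2.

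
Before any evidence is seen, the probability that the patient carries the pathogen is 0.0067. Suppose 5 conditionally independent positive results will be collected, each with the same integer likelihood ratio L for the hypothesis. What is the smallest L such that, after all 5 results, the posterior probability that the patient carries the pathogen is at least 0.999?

11

Prior odds = 0.0067/0.9933 = 67/9933.
Target odds = 0.999/0.001 = 999.
Need L⁵ ≥ 999 ÷ (67/9933) = 9923067/67.
10⁵ = 100000 < 9923067/67 ≤ 161051 = 11⁵, so L = 11.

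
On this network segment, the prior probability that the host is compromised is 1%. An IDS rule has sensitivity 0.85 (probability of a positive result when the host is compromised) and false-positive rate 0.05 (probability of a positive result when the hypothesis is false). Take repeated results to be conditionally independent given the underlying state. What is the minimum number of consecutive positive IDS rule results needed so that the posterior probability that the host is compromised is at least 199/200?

Prior odds = 0.01/0.99 = 1/99.
Likelihood ratio of a positive result = 0.85/0.05 = 17.
Target posterior odds = 0.995/0.005 = 199.
Require 17ⁿ ≥ 199 ÷ (1/99) = 19701.
17³ = 4913 falls short of 19701 but 17⁴ = 83521 reaches it, so n = 4.

4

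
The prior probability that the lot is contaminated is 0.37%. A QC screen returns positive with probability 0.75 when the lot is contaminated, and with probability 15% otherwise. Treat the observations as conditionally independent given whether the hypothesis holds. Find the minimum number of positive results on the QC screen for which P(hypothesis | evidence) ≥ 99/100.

Prior odds = 0.0037/0.9963 = 37/9963.
Likelihood ratio of a positive result = 0.75/0.15 = 5.
Target odds: 0.99 ÷ 0.01 = 99.
Require 5ⁿ ≥ 99 ÷ (37/9963) = 986337/37.
5⁶ = 15625 falls short of 986337/37 but 5⁷ = 78125 reaches it, so n = 7.

7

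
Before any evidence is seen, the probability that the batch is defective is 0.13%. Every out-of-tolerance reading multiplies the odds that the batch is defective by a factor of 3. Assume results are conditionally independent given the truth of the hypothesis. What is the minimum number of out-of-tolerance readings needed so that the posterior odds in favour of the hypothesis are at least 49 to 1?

Prior odds = 0.0013/0.9987 = 13/9987.
Likelihood ratio per out-of-tolerance reading = 3.
Target odds = 49.
Need (13/9987) × 3ⁿ ≥ 49, i.e. 3ⁿ ≥ 489363/13.
3⁹ = 19683 falls short of 489363/13 but 3¹⁰ = 59049 reaches it, so n = 10.

10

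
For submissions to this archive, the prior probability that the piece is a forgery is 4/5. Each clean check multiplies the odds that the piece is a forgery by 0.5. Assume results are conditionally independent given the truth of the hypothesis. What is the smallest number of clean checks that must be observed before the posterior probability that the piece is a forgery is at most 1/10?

6

Prior odds = 0.8/0.2 = 4.
Likelihood ratio per clean check = 0.5.
Target odds: 0.1 ÷ 0.9 = 1/9.
Need 4 × 0.5ⁿ ≤ 1/9, i.e. 0.5ⁿ ≤ 1/36.
0.5⁵ = 0.03125 is still above 1/36 but 0.5⁶ = 0.015625 is at or below it, so n = 6.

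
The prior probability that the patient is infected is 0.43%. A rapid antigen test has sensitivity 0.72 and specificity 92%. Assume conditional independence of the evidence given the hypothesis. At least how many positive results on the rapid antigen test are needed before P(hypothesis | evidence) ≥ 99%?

Prior odds: 0.0043 ÷ 0.9957 = 43/9957.
False-positive rate = 1 − 0.92 = 0.08; likelihood ratio of a positive = 0.72/0.08 = 9.
Target posterior odds = 0.99/0.01 = 99.
Require 9ⁿ ≥ 99 ÷ (43/9957) = 985743/43.
9⁴ = 6561 falls short of 985743/43 but 9⁵ = 59049 reaches it, so n = 5.

5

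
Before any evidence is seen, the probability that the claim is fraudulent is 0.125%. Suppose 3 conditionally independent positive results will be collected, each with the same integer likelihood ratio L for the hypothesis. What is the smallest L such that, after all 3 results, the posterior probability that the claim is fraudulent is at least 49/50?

Prior odds = 0.00125/0.99875 = 1/799.
Target odds = 0.98/0.02 = 49.
Need L³ ≥ 49 ÷ (1/799) = 39151.
33³ = 35937 < 39151 ≤ 39304 = 34³, so L = 34.

34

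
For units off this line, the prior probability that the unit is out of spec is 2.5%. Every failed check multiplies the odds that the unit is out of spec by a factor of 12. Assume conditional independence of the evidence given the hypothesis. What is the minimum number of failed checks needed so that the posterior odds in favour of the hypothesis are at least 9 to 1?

3

Prior odds = 0.025/0.975 = 1/39.
Likelihood ratio per failed check = 12.
Target odds = 9.
Require 12ⁿ ≥ 9 ÷ (1/39) = 351.
12² = 144 falls short of 351 but 12³ = 1728 reaches it, so n = 3.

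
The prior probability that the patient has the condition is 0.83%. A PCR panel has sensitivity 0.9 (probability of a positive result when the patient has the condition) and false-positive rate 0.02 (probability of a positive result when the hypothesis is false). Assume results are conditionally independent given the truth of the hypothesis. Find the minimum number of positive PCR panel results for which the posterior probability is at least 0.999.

Prior odds: 0.0083 ÷ 0.9917 = 83/9917.
Likelihood ratio of a positive result = 0.9/0.02 = 45.
Target posterior odds = 0.999/0.001 = 999.
Require 45ⁿ ≥ 999 ÷ (83/9917) = 9907083/83.
45³ = 91125 falls short of 9907083/83 but 45⁴ = 4100625 reaches it, so n = 4.

4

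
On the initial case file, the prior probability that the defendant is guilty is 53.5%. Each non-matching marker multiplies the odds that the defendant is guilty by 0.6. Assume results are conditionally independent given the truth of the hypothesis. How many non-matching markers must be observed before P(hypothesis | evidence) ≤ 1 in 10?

5

Prior odds = 0.535/0.465 = 107/93.
Likelihood ratio per non-matching marker = 0.6.
Target odds: 0.1 ÷ 0.9 = 1/9.
Require 0.6ⁿ ≤ 1/9 ÷ (107/93) = 31/321.
0.6⁴ = 0.1296 is still above 31/321 but 0.6⁵ = 0.07776 is at or below it, so n = 5.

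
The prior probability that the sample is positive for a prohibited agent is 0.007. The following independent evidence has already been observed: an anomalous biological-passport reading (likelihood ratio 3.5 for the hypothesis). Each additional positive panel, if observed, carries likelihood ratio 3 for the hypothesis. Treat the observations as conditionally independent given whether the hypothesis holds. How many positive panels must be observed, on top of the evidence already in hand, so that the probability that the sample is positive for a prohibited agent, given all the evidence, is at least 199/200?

Prior odds = 0.007/0.993 = 7/993.
Bayes factor of the evidence already in hand = 3.5.
Odds after that evidence = (7/993) × 3.5 = 49/1986.
Target odds = 0.995/0.005 = 199.
Need 3ⁿ ≥ 199 ÷ (49/1986) = 395214/49.
3⁸ = 6561 falls short of 395214/49 but 3⁹ = 19683 reaches it, so n = 9.

9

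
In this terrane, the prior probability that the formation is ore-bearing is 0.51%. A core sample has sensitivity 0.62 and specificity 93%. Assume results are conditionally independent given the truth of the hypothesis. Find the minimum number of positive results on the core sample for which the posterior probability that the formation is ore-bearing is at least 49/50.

5

Prior odds = 0.0051/0.9949 = 51/9949.
False-positive rate = 1 − 0.93 = 0.07; likelihood ratio of a positive = 0.62/0.07 = 62/7.
Target posterior odds = 0.98/0.02 = 49.
Need (51/9949) × (62/7)ⁿ ≥ 49, i.e. (62/7)ⁿ ≥ 487501/51.
(62/7)⁴ = 14776336/2401 falls short of 487501/51 but (62/7)⁵ = 916132832/16807 reaches it, so n = 5.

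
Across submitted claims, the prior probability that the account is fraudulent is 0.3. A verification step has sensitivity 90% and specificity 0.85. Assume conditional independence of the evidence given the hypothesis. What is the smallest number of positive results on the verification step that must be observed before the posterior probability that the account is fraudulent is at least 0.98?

Prior odds = 0.3/0.7 = 3/7.
False-positive rate = 1 − 0.85 = 0.15; likelihood ratio of a positive = 0.9/0.15 = 6.
Target odds: 0.98 ÷ 0.02 = 49.
Require 6ⁿ ≥ 49 ÷ (3/7) = 343/3.
6² = 36 falls short of 343/3 but 6³ = 216 reaches it, so n = 3.

3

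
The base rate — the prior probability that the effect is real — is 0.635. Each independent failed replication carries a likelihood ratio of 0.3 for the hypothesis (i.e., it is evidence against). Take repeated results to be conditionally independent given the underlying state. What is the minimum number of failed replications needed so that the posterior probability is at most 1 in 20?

Prior odds: 0.635 ÷ 0.365 = 127/73.
Likelihood ratio per failed replication = 0.3.
Target odds: 0.05 ÷ 0.95 = 1/19.
Need (127/73) × 0.3ⁿ ≤ 1/19, i.e. 0.3ⁿ ≤ 73/2413.
0.3² = 0.09 is still above 73/2413 but 0.3³ = 0.027 is at or below it, so n = 3.

3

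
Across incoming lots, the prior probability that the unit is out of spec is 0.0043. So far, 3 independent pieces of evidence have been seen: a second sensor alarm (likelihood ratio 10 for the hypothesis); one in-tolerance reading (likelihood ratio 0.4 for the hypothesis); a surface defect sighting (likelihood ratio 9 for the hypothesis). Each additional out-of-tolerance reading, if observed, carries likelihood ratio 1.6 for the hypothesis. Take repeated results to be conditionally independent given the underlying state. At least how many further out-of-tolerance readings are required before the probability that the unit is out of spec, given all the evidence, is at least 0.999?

19

Prior odds = 0.0043/0.9957 = 43/9957.
Combined Bayes factor of the evidence already in hand = 10 × 0.4 × 9 = 36.
Odds after that evidence = (43/9957) × 36 = 516/3319.
Target odds = 0.999/0.001 = 999.
Need 1.6ⁿ ≥ 999 ÷ (516/3319) = 1105227/172.
1.6¹⁸ ≈4722.37 falls short of 1105227/172 but 1.6¹⁹ ≈7555.79 reaches it, so n = 19.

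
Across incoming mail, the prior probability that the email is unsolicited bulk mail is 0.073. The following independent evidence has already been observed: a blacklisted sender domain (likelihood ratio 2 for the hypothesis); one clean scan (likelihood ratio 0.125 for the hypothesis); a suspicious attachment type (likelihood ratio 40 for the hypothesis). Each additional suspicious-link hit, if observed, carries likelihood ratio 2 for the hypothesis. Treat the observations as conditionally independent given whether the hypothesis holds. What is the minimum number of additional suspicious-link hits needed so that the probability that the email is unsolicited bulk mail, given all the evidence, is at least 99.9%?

11

Prior odds = 0.073/0.927 = 73/927.
Combined Bayes factor of the evidence already in hand = 2 × 0.125 × 40 = 10.
Odds after that evidence = (73/927) × 10 = 730/927.
Target odds = 0.999/0.001 = 999.
Need 2ⁿ ≥ 999 ÷ (730/927) = 926073/730.
2¹⁰ = 1024 falls short of 926073/730 but 2¹¹ = 2048 reaches it, so n = 11.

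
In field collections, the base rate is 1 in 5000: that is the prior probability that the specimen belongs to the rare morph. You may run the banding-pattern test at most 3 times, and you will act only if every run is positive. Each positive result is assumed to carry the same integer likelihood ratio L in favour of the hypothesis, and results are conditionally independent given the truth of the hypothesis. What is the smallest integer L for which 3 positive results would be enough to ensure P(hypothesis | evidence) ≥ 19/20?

46

Prior odds = 0.0002/0.9998 = 1/4999.
Target odds = 0.95/0.05 = 19.
Need L³ ≥ 19 ÷ (1/4999) = 94981.
45³ = 91125 < 94981 ≤ 97336 = 46³, so L = 46.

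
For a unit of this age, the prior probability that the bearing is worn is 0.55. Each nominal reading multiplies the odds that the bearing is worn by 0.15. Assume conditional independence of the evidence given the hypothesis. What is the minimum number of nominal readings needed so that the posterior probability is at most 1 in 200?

3

Prior odds = 0.55/0.45 = 11/9.
Likelihood ratio per nominal reading = 0.15.
Target odds: 0.005 ÷ 0.995 = 1/199.
Require 0.15ⁿ ≤ 1/199 ÷ (11/9) = 9/2189.
0.15² = 0.0225 is still above 9/2189 but 0.15³ = 0.003375 is at or below it, so n = 3.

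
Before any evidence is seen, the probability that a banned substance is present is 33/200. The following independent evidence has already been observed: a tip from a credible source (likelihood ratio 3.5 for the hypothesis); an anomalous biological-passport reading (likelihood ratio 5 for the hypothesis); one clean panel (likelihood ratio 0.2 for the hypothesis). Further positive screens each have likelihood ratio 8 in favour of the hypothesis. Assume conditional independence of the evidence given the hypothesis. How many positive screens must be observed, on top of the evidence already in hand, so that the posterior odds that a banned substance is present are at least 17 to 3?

Prior odds = 0.165/0.835 = 33/167.
Combined Bayes factor of the evidence already in hand = 3.5 × 5 × 0.2 = 3.5.
Odds after that evidence = (33/167) × 3.5 = 231/334.
Target odds = 17/3.
Need 8ⁿ ≥ 17/3 ÷ (231/334) = 5678/693.
8¹ = 8 falls short of 5678/693 but 8² = 64 reaches it, so n = 2.

2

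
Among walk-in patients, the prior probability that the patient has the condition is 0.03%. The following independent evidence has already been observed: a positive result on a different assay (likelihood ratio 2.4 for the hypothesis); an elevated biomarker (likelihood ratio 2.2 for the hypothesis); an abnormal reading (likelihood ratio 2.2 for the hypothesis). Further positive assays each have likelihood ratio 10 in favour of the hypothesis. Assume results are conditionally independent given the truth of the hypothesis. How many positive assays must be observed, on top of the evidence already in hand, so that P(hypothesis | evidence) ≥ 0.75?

Prior odds = 0.0003/0.9997 = 3/9997.
Combined Bayes factor of the evidence already in hand = 2.4 × 2.2 × 2.2 = 11.616.
Odds after that evidence = (3/9997) × 11.616 = 4356/1249625.
Target odds = 0.75/0.25 = 3.
Need 10ⁿ ≥ 3 ÷ (4356/1249625) = 1249625/1452.
10² = 100 falls short of 1249625/1452 but 10³ = 1000 reaches it, so n = 3.

3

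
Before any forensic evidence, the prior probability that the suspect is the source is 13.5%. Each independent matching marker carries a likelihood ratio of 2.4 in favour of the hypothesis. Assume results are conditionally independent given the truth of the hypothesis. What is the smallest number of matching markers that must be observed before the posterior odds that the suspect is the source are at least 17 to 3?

5

Prior odds: 0.135 ÷ 0.865 = 27/173.
Likelihood ratio per matching marker = 2.4.
Target odds = 17/3.
Require 2.4ⁿ ≥ 17/3 ÷ (27/173) = 2941/81.
2.4⁴ = 33.1776 falls short of 2941/81 but 2.4⁵ = 79.62624 reaches it, so n = 5.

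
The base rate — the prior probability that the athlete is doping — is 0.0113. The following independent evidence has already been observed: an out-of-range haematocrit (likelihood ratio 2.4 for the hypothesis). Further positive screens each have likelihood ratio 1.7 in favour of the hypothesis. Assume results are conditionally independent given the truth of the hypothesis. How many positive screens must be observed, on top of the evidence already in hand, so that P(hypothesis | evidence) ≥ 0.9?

Prior odds = 0.0113/0.9887 = 113/9887.
Bayes factor of the evidence already in hand = 2.4.
Odds after that evidence = (113/9887) × 2.4 = 1356/49435.
Target odds = 0.9/0.1 = 9.
Need 1.7ⁿ ≥ 9 ÷ (1356/49435) = 148305/452.
1.7¹⁰ ≈201.599 falls short of 148305/452 but 1.7¹¹ ≈342.719 reaches it, so n = 11.

11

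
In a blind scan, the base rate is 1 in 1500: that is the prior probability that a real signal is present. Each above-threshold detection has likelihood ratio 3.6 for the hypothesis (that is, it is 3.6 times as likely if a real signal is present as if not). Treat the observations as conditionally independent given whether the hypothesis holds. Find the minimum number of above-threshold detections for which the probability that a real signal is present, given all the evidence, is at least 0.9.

8

Prior odds = (1/1500)/(1499/1500) = 1/1499.
Likelihood ratio per above-threshold detection = 3.6.
Target posterior odds = 0.9/0.1 = 9.
Need (1/1499) × 3.6ⁿ ≥ 9, i.e. 3.6ⁿ ≥ 13491.
3.6⁷ = 612220032/78125 falls short of 13491 but 3.6⁸ ≈28211.1 reaches it, so n = 8.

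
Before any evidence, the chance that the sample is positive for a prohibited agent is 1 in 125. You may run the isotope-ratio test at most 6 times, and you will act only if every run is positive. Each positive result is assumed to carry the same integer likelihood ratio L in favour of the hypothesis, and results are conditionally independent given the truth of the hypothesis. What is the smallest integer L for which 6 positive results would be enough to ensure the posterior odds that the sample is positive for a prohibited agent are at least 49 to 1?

Prior odds = 0.008/0.992 = 1/124.
Target odds = 49.
Need L⁶ ≥ 49 ÷ (1/124) = 6076.
4⁶ = 4096 < 6076 ≤ 15625 = 5⁶, so L = 5.

5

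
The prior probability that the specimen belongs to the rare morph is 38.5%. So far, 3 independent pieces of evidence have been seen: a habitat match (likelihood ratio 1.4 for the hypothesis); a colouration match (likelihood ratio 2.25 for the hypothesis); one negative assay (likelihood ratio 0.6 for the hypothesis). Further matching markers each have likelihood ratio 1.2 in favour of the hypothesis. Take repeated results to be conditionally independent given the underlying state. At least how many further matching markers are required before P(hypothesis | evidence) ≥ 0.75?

6

Prior odds = 0.385/0.615 = 77/123.
Combined Bayes factor of the evidence already in hand = 1.4 × 2.25 × 0.6 = 1.89.
Odds after that evidence = (77/123) × 1.89 = 4851/4100.
Target odds = 0.75/0.25 = 3.
Need 1.2ⁿ ≥ 3 ÷ (4851/4100) = 4100/1617.
1.2⁵ = 2.48832 falls short of 4100/1617 but 1.2⁶ = 46656/15625 reaches it, so n = 6.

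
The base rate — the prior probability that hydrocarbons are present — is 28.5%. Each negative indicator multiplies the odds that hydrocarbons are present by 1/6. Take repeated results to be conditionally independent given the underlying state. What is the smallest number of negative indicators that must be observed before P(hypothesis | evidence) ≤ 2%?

2

Prior odds = 0.285/0.715 = 57/143.
Likelihood ratio per negative indicator = 1/6.
Target odds: 0.02 ÷ 0.98 = 1/49.
Require (1/6)ⁿ ≤ 1/49 ÷ (57/143) = 143/2793.
(1/6)¹ = 1/6 is still above 143/2793 but (1/6)² = 1/36 is at or below it, so n = 2.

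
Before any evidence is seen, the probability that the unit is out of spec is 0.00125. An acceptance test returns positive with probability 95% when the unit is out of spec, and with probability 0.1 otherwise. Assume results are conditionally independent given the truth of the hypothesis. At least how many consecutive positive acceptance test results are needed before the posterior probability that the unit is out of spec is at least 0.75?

Prior odds = 0.00125/0.99875 = 1/799.
Likelihood ratio of a positive result = 0.95/0.1 = 9.5.
Target odds: 0.75 ÷ 0.25 = 3.
Need (1/799) × 9.5ⁿ ≥ 3, i.e. 9.5ⁿ ≥ 2397.
9.5³ = 857.375 falls short of 2397 but 9.5⁴ = 8145.0625 reaches it, so n = 4.

4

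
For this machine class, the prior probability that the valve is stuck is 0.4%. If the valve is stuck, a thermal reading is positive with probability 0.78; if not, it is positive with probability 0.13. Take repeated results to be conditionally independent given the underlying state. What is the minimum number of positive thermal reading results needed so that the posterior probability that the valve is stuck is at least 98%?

Prior odds = 0.004/0.996 = 1/249.
Likelihood ratio of a positive = 0.78/0.13 = 6.
Target odds: 0.98 ÷ 0.02 = 49.
Require 6ⁿ ≥ 49 ÷ (1/249) = 12201.
6⁵ = 7776 falls short of 12201 but 6⁶ = 46656 reaches it, so n = 6.

6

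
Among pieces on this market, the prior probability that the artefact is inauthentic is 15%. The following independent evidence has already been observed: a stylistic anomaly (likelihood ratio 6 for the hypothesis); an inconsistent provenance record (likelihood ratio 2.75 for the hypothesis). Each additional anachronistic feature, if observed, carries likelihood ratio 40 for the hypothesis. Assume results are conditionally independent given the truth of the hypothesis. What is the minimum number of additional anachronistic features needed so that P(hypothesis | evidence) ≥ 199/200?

Prior odds = 0.15/0.85 = 3/17.
Combined Bayes factor of the evidence already in hand = 6 × 2.75 = 16.5.
Odds after that evidence = (3/17) × 16.5 = 99/34.
Target odds = 0.995/0.005 = 199.
Need 40ⁿ ≥ 199 ÷ (99/34) = 6766/99.
40¹ = 40 falls short of 6766/99 but 40² = 1600 reaches it, so n = 2.

2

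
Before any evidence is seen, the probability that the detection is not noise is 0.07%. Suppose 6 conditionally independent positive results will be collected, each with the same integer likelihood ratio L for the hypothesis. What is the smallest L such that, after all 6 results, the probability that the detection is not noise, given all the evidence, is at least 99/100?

8

Prior odds = 0.0007/0.9993 = 7/9993.
Target odds = 0.99/0.01 = 99.
Need L⁶ ≥ 99 ÷ (7/9993) = 989307/7.
7⁶ = 117649 < 989307/7 ≤ 262144 = 8⁶, so L = 8.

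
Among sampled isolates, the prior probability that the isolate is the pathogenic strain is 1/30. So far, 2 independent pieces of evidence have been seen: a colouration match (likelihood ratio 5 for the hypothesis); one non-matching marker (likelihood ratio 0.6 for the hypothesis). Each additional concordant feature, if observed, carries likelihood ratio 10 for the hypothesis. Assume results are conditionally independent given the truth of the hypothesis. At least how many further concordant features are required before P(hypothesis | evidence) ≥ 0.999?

4

Prior odds = (1/30)/(29/30) = 1/29.
Combined Bayes factor of the evidence already in hand = 5 × 0.6 = 3.
Odds after that evidence = (1/29) × 3 = 3/29.
Target odds = 0.999/0.001 = 999.
Need 10ⁿ ≥ 999 ÷ (3/29) = 9657.
10³ = 1000 falls short of 9657 but 10⁴ = 10000 reaches it, so n = 4.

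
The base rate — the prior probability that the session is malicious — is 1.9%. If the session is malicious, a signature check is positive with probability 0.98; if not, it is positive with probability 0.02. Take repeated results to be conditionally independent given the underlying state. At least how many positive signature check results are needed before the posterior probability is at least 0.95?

2

Prior odds: 0.019 ÷ 0.981 = 19/981.
Likelihood ratio of a positive = 0.98/0.02 = 49.
Target odds: 0.95 ÷ 0.05 = 19.
Require 49ⁿ ≥ 19 ÷ (19/981) = 981.
49¹ = 49 falls short of 981 but 49² = 2401 reaches it, so n = 2.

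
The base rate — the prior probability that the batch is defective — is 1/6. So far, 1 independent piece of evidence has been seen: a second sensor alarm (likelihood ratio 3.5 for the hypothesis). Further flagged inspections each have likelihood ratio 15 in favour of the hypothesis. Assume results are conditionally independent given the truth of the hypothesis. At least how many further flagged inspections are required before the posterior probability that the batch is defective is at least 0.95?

Prior odds = (1/6)/(5/6) = 0.2.
Bayes factor of the evidence already in hand = 3.5.
Odds after that evidence = 0.2 × 3.5 = 0.7.
Target odds = 0.95/0.05 = 19.
Need 15ⁿ ≥ 19 ÷ 0.7 = 190/7.
15¹ = 15 falls short of 190/7 but 15² = 225 reaches it, so n = 2.

2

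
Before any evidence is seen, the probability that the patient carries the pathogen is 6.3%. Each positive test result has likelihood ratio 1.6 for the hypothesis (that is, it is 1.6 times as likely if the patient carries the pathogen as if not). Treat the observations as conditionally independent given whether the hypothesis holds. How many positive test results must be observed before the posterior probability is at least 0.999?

21

Prior odds: 0.063 ÷ 0.937 = 63/937.
Likelihood ratio per positive test result = 1.6.
Target posterior odds = 0.999/0.001 = 999.
Require 1.6ⁿ ≥ 999 ÷ (63/937) = 104007/7.
1.6²⁰ ≈12089.3 falls short of 104007/7 but 1.6²¹ ≈19342.8 reaches it, so n = 21.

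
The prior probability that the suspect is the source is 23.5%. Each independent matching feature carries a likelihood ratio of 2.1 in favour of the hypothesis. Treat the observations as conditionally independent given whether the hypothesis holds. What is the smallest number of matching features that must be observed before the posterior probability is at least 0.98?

7

Prior odds: 0.235 ÷ 0.765 = 47/153.
Likelihood ratio per matching feature = 2.1.
Target posterior odds = 0.98/0.02 = 49.
Need (47/153) × 2.1ⁿ ≥ 49, i.e. 2.1ⁿ ≥ 7497/47.
2.1⁶ = 85766121/1000000 falls short of 7497/47 but 2.1⁷ ≈180.109 reaches it, so n = 7.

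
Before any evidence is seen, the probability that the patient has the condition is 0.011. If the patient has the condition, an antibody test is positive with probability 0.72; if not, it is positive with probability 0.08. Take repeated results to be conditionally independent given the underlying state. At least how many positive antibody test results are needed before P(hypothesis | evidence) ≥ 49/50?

4

Prior odds = 0.011/0.989 = 11/989.
Likelihood ratio of a positive = 0.72/0.08 = 9.
Target odds: 0.98 ÷ 0.02 = 49.
Need (11/989) × 9ⁿ ≥ 49, i.e. 9ⁿ ≥ 48461/11.
9³ = 729 falls short of 48461/11 but 9⁴ = 6561 reaches it, so n = 4.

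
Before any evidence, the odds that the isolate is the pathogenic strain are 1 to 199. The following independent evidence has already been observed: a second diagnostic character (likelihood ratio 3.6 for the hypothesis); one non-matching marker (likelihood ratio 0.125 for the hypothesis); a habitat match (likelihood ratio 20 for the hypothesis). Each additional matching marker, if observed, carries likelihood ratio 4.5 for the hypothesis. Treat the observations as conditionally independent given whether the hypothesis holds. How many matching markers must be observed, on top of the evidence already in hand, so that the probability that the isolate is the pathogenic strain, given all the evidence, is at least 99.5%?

6

Prior odds = 1/199.
Combined Bayes factor of the evidence already in hand = 3.6 × 0.125 × 20 = 9.
Odds after that evidence = (1/199) × 9 = 9/199.
Target odds = 0.995/0.005 = 199.
Need 4.5ⁿ ≥ 199 ÷ (9/199) = 39601/9.
4.5⁵ = 1845.28125 falls short of 39601/9 but 4.5⁶ = 8303.765625 reaches it, so n = 6.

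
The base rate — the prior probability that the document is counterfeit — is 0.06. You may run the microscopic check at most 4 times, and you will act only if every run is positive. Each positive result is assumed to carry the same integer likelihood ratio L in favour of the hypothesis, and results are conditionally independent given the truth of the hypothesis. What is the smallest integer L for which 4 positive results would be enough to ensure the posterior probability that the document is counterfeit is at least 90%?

Prior odds = 0.06/0.94 = 3/47.
Target odds = 0.9/0.1 = 9.
Need L⁴ ≥ 9 ÷ (3/47) = 141.
3⁴ = 81 < 141 ≤ 256 = 4⁴, so L = 4.

4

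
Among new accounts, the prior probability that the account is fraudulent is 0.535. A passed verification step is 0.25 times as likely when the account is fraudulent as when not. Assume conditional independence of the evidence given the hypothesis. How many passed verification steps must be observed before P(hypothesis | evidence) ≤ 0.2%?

Prior odds = 0.535/0.465 = 107/93.
Likelihood ratio per passed verification step = 0.25.
Target posterior odds = 0.002/0.998 = 1/499.
Require 0.25ⁿ ≤ 1/499 ÷ (107/93) = 93/53393.
0.25⁴ = 0.00390625 is still above 93/53393 but 0.25⁵ = 1/1024 is at or below it, so n = 5.

5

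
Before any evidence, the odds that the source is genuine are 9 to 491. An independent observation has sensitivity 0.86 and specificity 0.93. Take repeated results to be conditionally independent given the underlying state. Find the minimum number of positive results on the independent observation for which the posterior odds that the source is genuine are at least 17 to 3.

3

Prior odds = 9/491.
False-positive rate = 1 − 0.93 = 0.07; likelihood ratio of a positive = 0.86/0.07 = 86/7.
Target odds = 17/3.
Require (86/7)ⁿ ≥ 17/3 ÷ (9/491) = 8347/27.
(86/7)² = 7396/49 falls short of 8347/27 but (86/7)³ = 636056/343 reaches it, so n = 3.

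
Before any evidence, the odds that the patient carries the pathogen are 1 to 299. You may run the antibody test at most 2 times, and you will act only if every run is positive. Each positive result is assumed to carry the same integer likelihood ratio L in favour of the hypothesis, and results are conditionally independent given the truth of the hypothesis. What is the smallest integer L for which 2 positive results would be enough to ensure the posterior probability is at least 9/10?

Prior odds = 1/299.
Target odds = 0.9/0.1 = 9.
Need L² ≥ 9 ÷ (1/299) = 2691.
51² = 2601 < 2691 ≤ 2704 = 52², so L = 52.

52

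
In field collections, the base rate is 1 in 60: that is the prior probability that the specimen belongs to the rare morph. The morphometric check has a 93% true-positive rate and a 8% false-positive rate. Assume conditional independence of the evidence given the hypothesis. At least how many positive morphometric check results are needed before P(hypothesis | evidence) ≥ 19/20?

Prior odds: (1/60) ÷ (59/60) = 1/59.
Likelihood ratio of a positive result = 0.93/0.08 = 11.625.
Target odds: 0.95 ÷ 0.05 = 19.
Need (1/59) × 11.625ⁿ ≥ 19, i.e. 11.625ⁿ ≥ 1121.
11.625² = 135.140625 falls short of 1121 but 11.625³ = 804357/512 reaches it, so n = 3.

3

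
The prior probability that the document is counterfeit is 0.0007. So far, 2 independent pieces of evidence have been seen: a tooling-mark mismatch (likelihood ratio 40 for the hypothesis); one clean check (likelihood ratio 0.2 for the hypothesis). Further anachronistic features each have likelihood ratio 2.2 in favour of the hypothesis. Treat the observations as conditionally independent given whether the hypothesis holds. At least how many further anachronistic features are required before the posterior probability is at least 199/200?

14

Prior odds = 0.0007/0.9993 = 7/9993.
Combined Bayes factor of the evidence already in hand = 40 × 0.2 = 8.
Odds after that evidence = (7/9993) × 8 = 56/9993.
Target odds = 0.995/0.005 = 199.
Need 2.2ⁿ ≥ 199 ÷ (56/9993) = 1988607/56.
2.2¹³ ≈28281 falls short of 1988607/56 but 2.2¹⁴ ≈62218.2 reaches it, so n = 14.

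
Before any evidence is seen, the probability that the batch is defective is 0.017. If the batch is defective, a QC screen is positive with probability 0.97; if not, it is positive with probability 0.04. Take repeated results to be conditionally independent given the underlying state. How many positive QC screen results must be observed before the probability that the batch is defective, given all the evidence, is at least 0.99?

3

Prior odds = 0.017/0.983 = 17/983.
Likelihood ratio of a positive = 0.97/0.04 = 24.25.
Target posterior odds = 0.99/0.01 = 99.
Need (17/983) × 24.25ⁿ ≥ 99, i.e. 24.25ⁿ ≥ 97317/17.
24.25² = 588.0625 falls short of 97317/17 but 24.25³ = 912673/64 reaches it, so n = 3.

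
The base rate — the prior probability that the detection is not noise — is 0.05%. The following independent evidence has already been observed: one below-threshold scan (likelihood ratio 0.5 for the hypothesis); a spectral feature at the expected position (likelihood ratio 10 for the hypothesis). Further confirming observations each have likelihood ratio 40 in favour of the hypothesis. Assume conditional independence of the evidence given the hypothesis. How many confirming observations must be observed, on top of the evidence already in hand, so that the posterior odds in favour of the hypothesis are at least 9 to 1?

3

Prior odds = 0.0005/0.9995 = 1/1999.
Combined Bayes factor of the evidence already in hand = 0.5 × 10 = 5.
Odds after that evidence = (1/1999) × 5 = 5/1999.
Target odds = 9.
Need 40ⁿ ≥ 9 ÷ (5/1999) = 3598.2.
40² = 1600 falls short of 3598.2 but 40³ = 64000 reaches it, so n = 3.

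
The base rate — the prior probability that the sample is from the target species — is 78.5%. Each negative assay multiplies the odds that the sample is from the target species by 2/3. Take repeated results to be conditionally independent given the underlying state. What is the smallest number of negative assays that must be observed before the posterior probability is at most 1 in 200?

Prior odds: 0.785 ÷ 0.215 = 157/43.
Likelihood ratio per negative assay = 2/3.
Target posterior odds = 0.005/0.995 = 1/199.
Require (2/3)ⁿ ≤ 1/199 ÷ (157/43) = 43/31243.
(2/3)¹⁶ = 65536/43046721 is still above 43/31243 but (2/3)¹⁷ = 131072/129140163 is at or below it, so n = 17.

17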